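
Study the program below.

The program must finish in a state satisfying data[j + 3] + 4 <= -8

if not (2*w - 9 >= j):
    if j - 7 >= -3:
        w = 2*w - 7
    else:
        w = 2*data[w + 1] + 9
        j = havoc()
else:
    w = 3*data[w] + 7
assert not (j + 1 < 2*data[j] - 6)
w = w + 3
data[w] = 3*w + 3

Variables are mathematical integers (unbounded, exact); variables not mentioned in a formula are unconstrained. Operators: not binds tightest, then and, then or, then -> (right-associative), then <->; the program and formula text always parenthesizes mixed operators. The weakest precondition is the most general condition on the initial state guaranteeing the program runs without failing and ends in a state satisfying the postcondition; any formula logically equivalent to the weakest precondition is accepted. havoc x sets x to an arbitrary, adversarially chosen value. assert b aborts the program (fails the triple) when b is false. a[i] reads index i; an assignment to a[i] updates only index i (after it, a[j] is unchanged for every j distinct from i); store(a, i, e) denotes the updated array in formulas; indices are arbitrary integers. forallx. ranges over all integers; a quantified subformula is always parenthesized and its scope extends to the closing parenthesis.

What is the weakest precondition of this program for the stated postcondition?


Working backward. After the program, the postcondition data[j + 3] + 4 <= -8 must hold; in canonical form it is data[j + 3] <= -12.
Before data[w] := 3*w + 3: store(data, w, 3*w + 3)[j + 3] <= -12
Before w := w + 3: store(data, w + 3, 3*w + 12)[j + 3] <= -12
Before assert not (j + 1 < 2*data[j] - 6): (not (j < 2*data[j] - 7)) and store(data, w + 3, 3*w + 12)[j + 3] <= -12
Then branch requires (j >= 4 -> ((not (j < 2*data[j] - 7)) and store(data, 2*w - 4, 6*w - 9)[j + 3] <= -12)) and ((not (j >= 4)) -> (forall j_1. ((not (j_1 < 2*data[j_1] - 7)) and store(data, 2*data[w + 1] + 12, 6*data[w + 1] + 39)[j_1 + 3] <= -12))); else branch requires (not (j < 2*data[j] - 7)) and store(data, 3*data[w] + 10, 9*data[w] + 33)[j + 3] <= -12.
Before the if: ((not (2*w >= j + 9)) -> ((j >= 4 -> ((not (j < 2*data[j] - 7)) and store(data, 2*w - 4, 6*w - 9)[j + 3] <= -12)) and ((not (j >= 4)) -> (forall j_1. ((not (j_1 < 2*data[j_1] - 7)) and store(data, 2*data[w + 1] + 12, 6*data[w + 1] + 39)[j_1 + 3] <= -12))))) and (2*w >= j + 9 -> ((not (j < 2*data[j] - 7)) and store(data, 3*data[w] + 10, 9*data[w] + 33)[j + 3] <= -12))
Answer: WP = ((not (2*w >= j + 9)) -> ((j >= 4 -> ((not (j < 2*data[j] - 7)) and store(data, 2*w - 4, 6*w - 9)[j + 3] <= -12)) and ((not (j >= 4)) -> (forall j_1. ((not (j_1 < 2*data[j_1] - 7)) and store(data, 2*data[w + 1] + 12, 6*data[w + 1] + 39)[j_1 + 3] <= -12))))) and (2*w >= j + 9 -> ((not (j < 2*data[j] - 7)) and store(data, 3*data[w] + 10, 9*data[w] + 33)[j + 3] <= -12))


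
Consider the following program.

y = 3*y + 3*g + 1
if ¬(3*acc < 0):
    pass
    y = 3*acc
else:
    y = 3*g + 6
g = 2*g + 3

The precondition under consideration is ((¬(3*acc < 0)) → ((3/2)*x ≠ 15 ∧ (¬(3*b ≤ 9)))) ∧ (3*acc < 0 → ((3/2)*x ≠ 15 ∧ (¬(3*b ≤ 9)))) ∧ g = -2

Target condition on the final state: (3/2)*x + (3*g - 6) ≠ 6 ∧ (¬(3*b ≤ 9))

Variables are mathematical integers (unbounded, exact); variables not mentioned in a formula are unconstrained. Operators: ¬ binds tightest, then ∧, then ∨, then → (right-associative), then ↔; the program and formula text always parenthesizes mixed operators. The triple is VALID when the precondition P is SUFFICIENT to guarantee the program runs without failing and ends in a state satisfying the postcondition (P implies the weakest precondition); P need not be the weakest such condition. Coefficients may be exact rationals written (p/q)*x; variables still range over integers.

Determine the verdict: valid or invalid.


Working backward. After the program, the postcondition (3/2)*x + (3*g - 6) ≠ 6 ∧ (¬(3*b ≤ 9)) must hold; in canonical form it is 3*g + (3/2)*x ≠ 12 ∧ (¬(3*b ≤ 9)).
Before g := 2*g + 3: 6*g + (3/2)*x ≠ 3 ∧ (¬(3*b ≤ 9))
Then branch requires 6*g + (3/2)*x ≠ 3 ∧ (¬(3*b ≤ 9)); else branch requires 6*g + (3/2)*x ≠ 3 ∧ (¬(3*b ≤ 9)).
Before the if: ((¬(3*acc < 0)) → (6*g + (3/2)*x ≠ 3 ∧ (¬(3*b ≤ 9)))) ∧ (3*acc < 0 → (6*g + (3/2)*x ≠ 3 ∧ (¬(3*b ≤ 9))))
Before y := 3*y + 3*g + 1: ((¬(3*acc < 0)) → (6*g + (3/2)*x ≠ 3 ∧ (¬(3*b ≤ 9)))) ∧ (3*acc < 0 → (6*g + (3/2)*x ≠ 3 ∧ (¬(3*b ≤ 9))))
The weakest precondition is ((¬(3*acc < 0)) → (6*g + (3/2)*x ≠ 3 ∧ (¬(3*b ≤ 9)))) ∧ (3*acc < 0 → (6*g + (3/2)*x ≠ 3 ∧ (¬(3*b ≤ 9)))).
Check whether ((¬(3*acc < 0)) → ((3/2)*x ≠ 15 ∧ (¬(3*b ≤ 9)))) ∧ (3*acc < 0 → ((3/2)*x ≠ 15 ∧ (¬(3*b ≤ 9)))) ∧ g = -2 implies it.
Every state satisfying the precondition satisfies the weakest precondition: the implication holds.
Answer: valid


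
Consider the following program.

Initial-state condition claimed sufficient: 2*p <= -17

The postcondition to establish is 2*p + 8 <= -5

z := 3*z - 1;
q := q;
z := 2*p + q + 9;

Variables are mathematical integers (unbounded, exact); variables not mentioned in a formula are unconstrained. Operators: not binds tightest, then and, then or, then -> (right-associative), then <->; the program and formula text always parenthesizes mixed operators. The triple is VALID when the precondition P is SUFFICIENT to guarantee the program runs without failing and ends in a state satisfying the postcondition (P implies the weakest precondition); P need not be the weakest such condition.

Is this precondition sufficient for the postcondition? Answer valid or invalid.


Working backward. After the program, the postcondition 2*p + 8 <= -5 must hold; in canonical form it is 2*p <= -13.
Before z := 2*p + q + 9: 2*p <= -13
Before q := q: 2*p <= -13
Before z := 3*z - 1: 2*p <= -13
The weakest precondition is 2*p <= -13.
Check whether 2*p <= -17 implies it.
Every state satisfying the precondition satisfies the weakest precondition: the implication holds.
Answer: valid


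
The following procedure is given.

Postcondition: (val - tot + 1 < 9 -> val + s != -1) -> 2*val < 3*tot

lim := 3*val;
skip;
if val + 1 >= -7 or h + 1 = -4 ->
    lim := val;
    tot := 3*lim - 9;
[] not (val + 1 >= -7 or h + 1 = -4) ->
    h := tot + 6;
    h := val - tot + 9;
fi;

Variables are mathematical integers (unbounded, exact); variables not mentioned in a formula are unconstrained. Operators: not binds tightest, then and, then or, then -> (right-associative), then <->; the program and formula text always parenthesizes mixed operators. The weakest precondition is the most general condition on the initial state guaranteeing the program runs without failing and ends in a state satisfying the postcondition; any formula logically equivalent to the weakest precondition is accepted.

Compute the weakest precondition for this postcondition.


Working backward. After the program, the postcondition (val - tot + 1 < 9 -> val + s != -1) -> 2*val < 3*tot must hold; in canonical form it is (val < tot + 8 -> s + val != -1) -> 2*val < 3*tot.
Then branch requires (2*val > 1 -> s + val != -1) -> 7*val > 27; else branch requires (val < tot + 8 -> s + val != -1) -> 2*val < 3*tot.
Before the if: ((val >= -8 or h = -5) -> ((2*val > 1 -> s + val != -1) -> 7*val > 27)) and ((not (val >= -8 or h = -5)) -> ((val < tot + 8 -> s + val != -1) -> 2*val < 3*tot))
Before skip: ((val >= -8 or h = -5) -> ((2*val > 1 -> s + val != -1) -> 7*val > 27)) and ((not (val >= -8 or h = -5)) -> ((val < tot + 8 -> s + val != -1) -> 2*val < 3*tot))
Before lim := 3*val: ((val >= -8 or h = -5) -> ((2*val > 1 -> s + val != -1) -> 7*val > 27)) and ((not (val >= -8 or h = -5)) -> ((val < tot + 8 -> s + val != -1) -> 2*val < 3*tot))
Answer: WP = ((val >= -8 or h = -5) -> ((2*val > 1 -> s + val != -1) -> 7*val > 27)) and ((not (val >= -8 or h = -5)) -> ((val < tot + 8 -> s + val != -1) -> 2*val < 3*tot))


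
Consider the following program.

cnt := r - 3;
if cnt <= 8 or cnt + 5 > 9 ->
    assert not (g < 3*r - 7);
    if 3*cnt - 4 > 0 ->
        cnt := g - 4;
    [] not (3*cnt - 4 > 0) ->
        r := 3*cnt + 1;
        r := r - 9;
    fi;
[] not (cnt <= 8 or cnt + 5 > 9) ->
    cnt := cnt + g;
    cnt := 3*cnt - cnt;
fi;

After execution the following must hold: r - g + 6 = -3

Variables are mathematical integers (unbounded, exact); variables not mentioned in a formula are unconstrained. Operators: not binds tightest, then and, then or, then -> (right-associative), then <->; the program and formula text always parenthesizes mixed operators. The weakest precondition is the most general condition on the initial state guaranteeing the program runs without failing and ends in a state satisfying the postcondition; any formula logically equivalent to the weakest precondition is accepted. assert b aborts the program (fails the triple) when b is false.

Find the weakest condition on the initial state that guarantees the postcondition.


Working backward. After the program, the postcondition r - g + 6 = -3 must hold; in canonical form it is r = g - 9.
Then branch requires (not (g < 3*r - 7)) and (3*cnt > 4 -> r = g - 9) and ((not (3*cnt > 4)) -> 3*cnt = g - 1); else branch requires r = g - 9.
Before the if: ((cnt <= 8 or cnt > 4) -> ((not (g < 3*r - 7)) and (3*cnt > 4 -> r = g - 9) and ((not (3*cnt > 4)) -> 3*cnt = g - 1))) and ((not (cnt <= 8 or cnt > 4)) -> r = g - 9)
Before cnt := r - 3: ((r <= 11 or r > 7) -> ((not (g < 3*r - 7)) and (3*r > 13 -> r = g - 9) and ((not (3*r > 13)) -> 3*r = g + 8))) and ((not (r <= 11 or r > 7)) -> r = g - 9)
Answer: WP = ((r <= 11 or r > 7) -> ((not (g < 3*r - 7)) and (3*r > 13 -> r = g - 9) and ((not (3*r > 13)) -> 3*r = g + 8))) and ((not (r <= 11 or r > 7)) -> r = g - 9)


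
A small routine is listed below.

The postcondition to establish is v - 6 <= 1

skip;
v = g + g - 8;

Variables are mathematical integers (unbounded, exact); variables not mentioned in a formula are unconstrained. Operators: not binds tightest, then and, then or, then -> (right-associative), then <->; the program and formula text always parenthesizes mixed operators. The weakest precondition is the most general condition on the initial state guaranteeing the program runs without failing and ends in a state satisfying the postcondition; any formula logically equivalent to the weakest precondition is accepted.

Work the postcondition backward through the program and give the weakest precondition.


Working backward. After the program, the postcondition v - 6 <= 1 must hold; in canonical form it is v <= 7.
Before v := g + g - 8: 2*g <= 15
Before skip: 2*g <= 15
Answer: WP = 2*g <= 15


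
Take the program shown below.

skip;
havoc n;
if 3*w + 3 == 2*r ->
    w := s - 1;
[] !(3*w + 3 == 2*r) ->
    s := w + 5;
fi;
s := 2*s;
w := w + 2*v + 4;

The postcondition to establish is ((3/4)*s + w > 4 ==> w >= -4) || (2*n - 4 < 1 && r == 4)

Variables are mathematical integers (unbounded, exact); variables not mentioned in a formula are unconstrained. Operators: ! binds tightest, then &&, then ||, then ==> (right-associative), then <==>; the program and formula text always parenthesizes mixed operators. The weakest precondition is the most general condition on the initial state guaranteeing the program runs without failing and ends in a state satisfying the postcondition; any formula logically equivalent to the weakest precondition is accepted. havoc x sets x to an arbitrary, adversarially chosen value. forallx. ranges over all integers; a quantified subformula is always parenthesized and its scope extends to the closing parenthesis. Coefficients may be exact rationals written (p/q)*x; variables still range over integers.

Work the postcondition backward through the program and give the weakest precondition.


Working backward. After the program, the postcondition ((3/4)*s + w > 4 ==> w >= -4) || (2*n - 4 < 1 && r == 4) must hold; in canonical form it is ((3/4)*s + w > 4 ==> w >= -4) || (2*n < 5 && r == 4).
Before w := w + 2*v + 4: ((3/4)*s + 2*v + w > 0 ==> 2*v + w >= -8) || (2*n < 5 && r == 4)
Before s := 2*s: ((3/2)*s + 2*v + w > 0 ==> 2*v + w >= -8) || (2*n < 5 && r == 4)
Then branch requires ((5/2)*s + 2*v > 1 ==> s + 2*v >= -7) || (2*n < 5 && r == 4); else branch requires (2*v + (5/2)*w > -15/2 ==> 2*v + w >= -8) || (2*n < 5 && r == 4).
Before the if: (3*w == 2*r - 3 ==> (((5/2)*s + 2*v > 1 ==> s + 2*v >= -7) || (2*n < 5 && r == 4))) && ((!(3*w == 2*r - 3)) ==> ((2*v + (5/2)*w > -15/2 ==> 2*v + w >= -8) || (2*n < 5 && r == 4)))
Before havoc n: forall n_1. ((3*w == 2*r - 3 ==> (((5/2)*s + 2*v > 1 ==> s + 2*v >= -7) || (2*n_1 < 5 && r == 4))) && ((!(3*w == 2*r - 3)) ==> ((2*v + (5/2)*w > -15/2 ==> 2*v + w >= -8) || (2*n_1 < 5 && r == 4))))
Before skip: forall n_1. ((3*w == 2*r - 3 ==> (((5/2)*s + 2*v > 1 ==> s + 2*v >= -7) || (2*n_1 < 5 && r == 4))) && ((!(3*w == 2*r - 3)) ==> ((2*v + (5/2)*w > -15/2 ==> 2*v + w >= -8) || (2*n_1 < 5 && r == 4))))
Answer: WP = forall n_1. ((3*w == 2*r - 3 ==> (((5/2)*s + 2*v > 1 ==> s + 2*v >= -7) || (2*n_1 < 5 && r == 4))) && ((!(3*w == 2*r - 3)) ==> ((2*v + (5/2)*w > -15/2 ==> 2*v + w >= -8) || (2*n_1 < 5 && r == 4))))


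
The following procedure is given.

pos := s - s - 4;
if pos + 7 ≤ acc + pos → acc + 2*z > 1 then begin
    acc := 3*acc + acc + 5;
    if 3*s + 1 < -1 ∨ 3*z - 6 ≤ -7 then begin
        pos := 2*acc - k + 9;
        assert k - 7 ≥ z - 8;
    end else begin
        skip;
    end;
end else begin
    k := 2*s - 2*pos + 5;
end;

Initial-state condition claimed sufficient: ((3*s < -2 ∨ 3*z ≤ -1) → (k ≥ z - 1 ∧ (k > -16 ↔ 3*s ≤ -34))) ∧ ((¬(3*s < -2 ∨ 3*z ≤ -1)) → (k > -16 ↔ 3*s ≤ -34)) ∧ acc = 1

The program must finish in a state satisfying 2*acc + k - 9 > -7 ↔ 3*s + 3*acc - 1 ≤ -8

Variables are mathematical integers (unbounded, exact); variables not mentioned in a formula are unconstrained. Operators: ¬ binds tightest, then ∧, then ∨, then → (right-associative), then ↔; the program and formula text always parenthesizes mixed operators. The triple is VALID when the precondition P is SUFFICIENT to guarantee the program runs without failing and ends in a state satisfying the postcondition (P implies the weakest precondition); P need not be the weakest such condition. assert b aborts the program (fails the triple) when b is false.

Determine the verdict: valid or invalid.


Working backward. After the program, the postcondition 2*acc + k - 9 > -7 ↔ 3*s + 3*acc - 1 ≤ -8 must hold; in canonical form it is 2*acc + k > 2 ↔ 3*acc + 3*s ≤ -7.
Then branch requires ((3*s < -2 ∨ 3*z ≤ -1) → (k ≥ z - 1 ∧ (8*acc + k > -8 ↔ 12*acc + 3*s ≤ -22))) ∧ ((¬(3*s < -2 ∨ 3*z ≤ -1)) → (8*acc + k > -8 ↔ 12*acc + 3*s ≤ -22)); else branch requires 2*acc + 2*s > 2*pos - 3 ↔ 3*acc + 3*s ≤ -7.
Before the if: ((acc ≥ 7 → acc + 2*z > 1) → (((3*s < -2 ∨ 3*z ≤ -1) → (k ≥ z - 1 ∧ (8*acc + k > -8 ↔ 12*acc + 3*s ≤ -22))) ∧ ((¬(3*s < -2 ∨ 3*z ≤ -1)) → (8*acc + k > -8 ↔ 12*acc + 3*s ≤ -22)))) ∧ ((¬(acc ≥ 7 → acc + 2*z > 1)) → (2*acc + 2*s > 2*pos - 3 ↔ 3*acc + 3*s ≤ -7))
Before pos := s - s - 4: ((acc ≥ 7 → acc + 2*z > 1) → (((3*s < -2 ∨ 3*z ≤ -1) → (k ≥ z - 1 ∧ (8*acc + k > -8 ↔ 12*acc + 3*s ≤ -22))) ∧ ((¬(3*s < -2 ∨ 3*z ≤ -1)) → (8*acc + k > -8 ↔ 12*acc + 3*s ≤ -22)))) ∧ ((¬(acc ≥ 7 → acc + 2*z > 1)) → (2*acc + 2*s > -11 ↔ 3*acc + 3*s ≤ -7))
The weakest precondition is ((acc ≥ 7 → acc + 2*z > 1) → (((3*s < -2 ∨ 3*z ≤ -1) → (k ≥ z - 1 ∧ (8*acc + k > -8 ↔ 12*acc + 3*s ≤ -22))) ∧ ((¬(3*s < -2 ∨ 3*z ≤ -1)) → (8*acc + k > -8 ↔ 12*acc + 3*s ≤ -22)))) ∧ ((¬(acc ≥ 7 → acc + 2*z > 1)) → (2*acc + 2*s > -11 ↔ 3*acc + 3*s ≤ -7)).
Check whether ((3*s < -2 ∨ 3*z ≤ -1) → (k ≥ z - 1 ∧ (k > -16 ↔ 3*s ≤ -34))) ∧ ((¬(3*s < -2 ∨ 3*z ≤ -1)) → (k > -16 ↔ 3*s ≤ -34)) ∧ acc = 1 implies it.
Every state satisfying the precondition satisfies the weakest precondition: the implication holds.
Answer: valid


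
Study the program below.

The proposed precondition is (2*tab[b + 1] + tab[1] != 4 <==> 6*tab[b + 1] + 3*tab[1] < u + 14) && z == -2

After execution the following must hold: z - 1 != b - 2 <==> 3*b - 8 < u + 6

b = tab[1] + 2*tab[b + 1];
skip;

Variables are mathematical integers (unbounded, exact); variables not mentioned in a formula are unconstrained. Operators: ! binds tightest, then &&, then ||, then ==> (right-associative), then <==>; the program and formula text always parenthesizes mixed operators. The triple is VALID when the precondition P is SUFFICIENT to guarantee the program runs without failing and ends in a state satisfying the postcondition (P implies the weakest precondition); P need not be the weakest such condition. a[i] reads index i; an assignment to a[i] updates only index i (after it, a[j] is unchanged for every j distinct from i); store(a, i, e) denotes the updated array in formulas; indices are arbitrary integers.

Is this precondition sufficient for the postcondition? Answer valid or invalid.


Working backward. After the program, the postcondition z - 1 != b - 2 <==> 3*b - 8 < u + 6 must hold; in canonical form it is z != b - 1 <==> 3*b < u + 14.
Before skip: z != b - 1 <==> 3*b < u + 14
Before b := tab[1] + 2*tab[b + 1]: z != 2*tab[b + 1] + tab[1] - 1 <==> 6*tab[b + 1] + 3*tab[1] < u + 14
The weakest precondition is z != 2*tab[b + 1] + tab[1] - 1 <==> 6*tab[b + 1] + 3*tab[1] < u + 14.
Check whether (2*tab[b + 1] + tab[1] != 4 <==> 6*tab[b + 1] + 3*tab[1] < u + 14) && z == -2 implies it.
Countermodel: at the initial state b = 1, tab = {[1] = 13033, [2] = -6517, elsewhere -6517}, u = -16, z = -2, the precondition holds but the weakest precondition fails.
Answer: invalid


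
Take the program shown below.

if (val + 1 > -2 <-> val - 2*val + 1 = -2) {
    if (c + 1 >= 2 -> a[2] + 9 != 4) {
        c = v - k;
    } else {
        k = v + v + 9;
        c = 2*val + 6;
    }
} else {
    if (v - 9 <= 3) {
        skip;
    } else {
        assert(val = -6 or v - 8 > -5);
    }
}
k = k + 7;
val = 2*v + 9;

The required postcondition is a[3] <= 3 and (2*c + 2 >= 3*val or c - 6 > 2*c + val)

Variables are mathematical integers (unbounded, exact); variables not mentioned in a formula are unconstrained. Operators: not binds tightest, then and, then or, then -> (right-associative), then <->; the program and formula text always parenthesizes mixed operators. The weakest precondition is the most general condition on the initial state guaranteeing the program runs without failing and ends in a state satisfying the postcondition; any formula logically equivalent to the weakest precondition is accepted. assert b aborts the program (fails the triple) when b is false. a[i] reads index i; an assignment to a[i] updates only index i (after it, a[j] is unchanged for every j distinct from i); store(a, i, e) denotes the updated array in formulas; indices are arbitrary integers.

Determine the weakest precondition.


Working backward. After the program, the postcondition a[3] <= 3 and (2*c + 2 >= 3*val or c - 6 > 2*c + val) must hold; in canonical form it is a[3] <= 3 and (2*c >= 3*val - 2 or c + val < -6).
Before val := 2*v + 9: a[3] <= 3 and (2*c >= 6*v + 25 or c + 2*v < -15)
Before k := k + 7: a[3] <= 3 and (2*c >= 6*v + 25 or c + 2*v < -15)
Then branch requires ((c >= 1 -> a[2] != -5) -> (a[3] <= 3 and (2*k + 4*v <= -25 or 3*v < k - 15))) and ((not (c >= 1 -> a[2] != -5)) -> (a[3] <= 3 and (4*val >= 6*v + 13 or 2*v + 2*val < -21))); else branch requires (v <= 12 -> (a[3] <= 3 and (2*c >= 6*v + 25 or c + 2*v < -15))) and ((not (v <= 12)) -> ((val = -6 or v > 3) and a[3] <= 3 and (2*c >= 6*v + 25 or c + 2*v < -15))).
Before the if: ((val > -3 <-> val = 3) -> (((c >= 1 -> a[2] != -5) -> (a[3] <= 3 and (2*k + 4*v <= -25 or 3*v < k - 15))) and ((not (c >= 1 -> a[2] != -5)) -> (a[3] <= 3 and (4*val >= 6*v + 13 or 2*v + 2*val < -21))))) and ((not (val > -3 <-> val = 3)) -> ((v <= 12 -> (a[3] <= 3 and (2*c >= 6*v + 25 or c + 2*v < -15))) and ((not (v <= 12)) -> ((val = -6 or v > 3) and a[3] <= 3 and (2*c >= 6*v + 25 or c + 2*v < -15)))))
Answer: WP = ((val > -3 <-> val = 3) -> (((c >= 1 -> a[2] != -5) -> (a[3] <= 3 and (2*k + 4*v <= -25 or 3*v < k - 15))) and ((not (c >= 1 -> a[2] != -5)) -> (a[3] <= 3 and (4*val >= 6*v + 13 or 2*v + 2*val < -21))))) and ((not (val > -3 <-> val = 3)) -> ((v <= 12 -> (a[3] <= 3 and (2*c >= 6*v + 25 or c + 2*v < -15))) and ((not (v <= 12)) -> ((val = -6 or v > 3) and a[3] <= 3 and (2*c >= 6*v + 25 or c + 2*v < -15)))))


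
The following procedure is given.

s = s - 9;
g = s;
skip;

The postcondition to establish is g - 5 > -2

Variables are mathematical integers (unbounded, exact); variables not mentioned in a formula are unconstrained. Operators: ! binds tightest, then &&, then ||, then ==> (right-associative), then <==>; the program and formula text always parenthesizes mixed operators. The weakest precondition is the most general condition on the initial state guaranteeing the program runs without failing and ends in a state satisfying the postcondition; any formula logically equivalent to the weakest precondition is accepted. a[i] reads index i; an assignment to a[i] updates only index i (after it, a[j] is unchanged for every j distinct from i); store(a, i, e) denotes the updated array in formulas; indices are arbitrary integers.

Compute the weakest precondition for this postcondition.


Working backward. After the program, the postcondition g - 5 > -2 must hold; in canonical form it is g > 3.
Before skip: g > 3
Before g := s: s > 3
Before s := s - 9: s > 12
Answer: WP = s > 12


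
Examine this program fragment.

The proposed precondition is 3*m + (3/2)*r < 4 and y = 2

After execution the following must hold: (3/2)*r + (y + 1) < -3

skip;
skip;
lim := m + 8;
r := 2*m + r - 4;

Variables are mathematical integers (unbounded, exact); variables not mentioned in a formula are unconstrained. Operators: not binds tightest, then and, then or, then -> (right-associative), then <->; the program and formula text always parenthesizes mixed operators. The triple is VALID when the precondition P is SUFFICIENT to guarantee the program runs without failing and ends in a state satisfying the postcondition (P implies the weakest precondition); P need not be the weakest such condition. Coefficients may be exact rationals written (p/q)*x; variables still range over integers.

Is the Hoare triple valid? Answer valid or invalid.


Working backward. After the program, the postcondition (3/2)*r + (y + 1) < -3 must hold; in canonical form it is (3/2)*r + y < -4.
Before r := 2*m + r - 4: 3*m + (3/2)*r + y < 2
Before lim := m + 8: 3*m + (3/2)*r + y < 2
Before skip: 3*m + (3/2)*r + y < 2
Before skip: 3*m + (3/2)*r + y < 2
The weakest precondition is 3*m + (3/2)*r + y < 2.
Check whether 3*m + (3/2)*r < 4 and y = 2 implies it.
Countermodel: at the initial state m = 0, r = 0, y = 2, the precondition holds but the weakest precondition fails.
Answer: invalid


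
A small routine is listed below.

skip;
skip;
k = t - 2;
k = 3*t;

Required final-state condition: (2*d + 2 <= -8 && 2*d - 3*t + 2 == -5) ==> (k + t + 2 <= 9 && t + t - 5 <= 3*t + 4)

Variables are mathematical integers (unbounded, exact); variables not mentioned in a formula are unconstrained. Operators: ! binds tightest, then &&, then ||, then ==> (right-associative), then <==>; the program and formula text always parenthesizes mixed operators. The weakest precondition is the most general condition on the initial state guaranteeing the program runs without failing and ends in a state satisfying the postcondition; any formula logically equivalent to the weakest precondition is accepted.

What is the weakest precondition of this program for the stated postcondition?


Working backward. After the program, the postcondition (2*d + 2 <= -8 && 2*d - 3*t + 2 == -5) ==> (k + t + 2 <= 9 && t + t - 5 <= 3*t + 4) must hold; in canonical form it is (2*d <= -10 && 2*d == 3*t - 7) ==> (k + t <= 7 && t >= -9).
Before k := 3*t: (2*d <= -10 && 2*d == 3*t - 7) ==> (4*t <= 7 && t >= -9)
Before k := t - 2: (2*d <= -10 && 2*d == 3*t - 7) ==> (4*t <= 7 && t >= -9)
Before skip: (2*d <= -10 && 2*d == 3*t - 7) ==> (4*t <= 7 && t >= -9)
Before skip: (2*d <= -10 && 2*d == 3*t - 7) ==> (4*t <= 7 && t >= -9)
Answer: WP = (2*d <= -10 && 2*d == 3*t - 7) ==> (4*t <= 7 && t >= -9)


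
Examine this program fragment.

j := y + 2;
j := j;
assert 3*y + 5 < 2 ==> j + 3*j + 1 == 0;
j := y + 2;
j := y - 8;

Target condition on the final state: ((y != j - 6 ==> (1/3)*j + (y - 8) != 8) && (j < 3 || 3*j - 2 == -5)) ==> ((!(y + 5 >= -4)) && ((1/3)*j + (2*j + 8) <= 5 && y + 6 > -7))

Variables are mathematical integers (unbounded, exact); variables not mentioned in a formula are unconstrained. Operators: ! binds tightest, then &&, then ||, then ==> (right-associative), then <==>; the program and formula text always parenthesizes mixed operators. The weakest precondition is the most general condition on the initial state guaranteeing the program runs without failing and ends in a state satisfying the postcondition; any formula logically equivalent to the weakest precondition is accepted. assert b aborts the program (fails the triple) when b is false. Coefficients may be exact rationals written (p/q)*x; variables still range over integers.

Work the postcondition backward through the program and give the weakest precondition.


Working backward. After the program, the postcondition ((y != j - 6 ==> (1/3)*j + (y - 8) != 8) && (j < 3 || 3*j - 2 == -5)) ==> ((!(y + 5 >= -4)) && ((1/3)*j + (2*j + 8) <= 5 && y + 6 > -7)) must hold; in canonical form it is ((y != j - 6 ==> (1/3)*j + y != 16) && (j < 3 || 3*j == -3)) ==> ((!(y >= -9)) && (7/3)*j <= -3 && y > -13).
Before j := y - 8: ((4/3)*y != 56/3 && (y < 11 || 3*y == 21)) ==> ((!(y >= -9)) && (7/3)*y <= 47/3 && y > -13)
Before j := y + 2: ((4/3)*y != 56/3 && (y < 11 || 3*y == 21)) ==> ((!(y >= -9)) && (7/3)*y <= 47/3 && y > -13)
Before assert 3*y + 5 < 2 ==> j + 3*j + 1 == 0: (3*y < -3 ==> 4*j == -1) && (((4/3)*y != 56/3 && (y < 11 || 3*y == 21)) ==> ((!(y >= -9)) && (7/3)*y <= 47/3 && y > -13))
Before j := j: (3*y < -3 ==> 4*j == -1) && (((4/3)*y != 56/3 && (y < 11 || 3*y == 21)) ==> ((!(y >= -9)) && (7/3)*y <= 47/3 && y > -13))
Before j := y + 2: (3*y < -3 ==> 4*y == -9) && (((4/3)*y != 56/3 && (y < 11 || 3*y == 21)) ==> ((!(y >= -9)) && (7/3)*y <= 47/3 && y > -13))
Answer: WP = (3*y < -3 ==> 4*y == -9) && (((4/3)*y != 56/3 && (y < 11 || 3*y == 21)) ==> ((!(y >= -9)) && (7/3)*y <= 47/3 && y > -13))


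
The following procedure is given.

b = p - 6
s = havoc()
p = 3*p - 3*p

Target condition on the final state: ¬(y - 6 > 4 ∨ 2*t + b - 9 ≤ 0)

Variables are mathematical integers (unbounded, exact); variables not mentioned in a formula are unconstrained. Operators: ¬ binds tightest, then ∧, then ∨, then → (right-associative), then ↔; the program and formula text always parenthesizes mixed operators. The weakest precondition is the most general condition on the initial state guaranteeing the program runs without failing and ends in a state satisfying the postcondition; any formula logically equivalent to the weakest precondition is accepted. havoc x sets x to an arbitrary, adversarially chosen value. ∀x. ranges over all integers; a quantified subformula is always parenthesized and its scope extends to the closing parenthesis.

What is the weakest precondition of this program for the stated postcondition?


Working backward. After the program, the postcondition ¬(y - 6 > 4 ∨ 2*t + b - 9 ≤ 0) must hold; in canonical form it is ¬(y > 10 ∨ b + 2*t ≤ 9).
Before p := 3*p - 3*p: ¬(y > 10 ∨ b + 2*t ≤ 9)
Before havoc s: ¬(y > 10 ∨ b + 2*t ≤ 9)
Before b := p - 6: ¬(y > 10 ∨ p + 2*t ≤ 15)
Answer: WP = ¬(y > 10 ∨ p + 2*t ≤ 15)


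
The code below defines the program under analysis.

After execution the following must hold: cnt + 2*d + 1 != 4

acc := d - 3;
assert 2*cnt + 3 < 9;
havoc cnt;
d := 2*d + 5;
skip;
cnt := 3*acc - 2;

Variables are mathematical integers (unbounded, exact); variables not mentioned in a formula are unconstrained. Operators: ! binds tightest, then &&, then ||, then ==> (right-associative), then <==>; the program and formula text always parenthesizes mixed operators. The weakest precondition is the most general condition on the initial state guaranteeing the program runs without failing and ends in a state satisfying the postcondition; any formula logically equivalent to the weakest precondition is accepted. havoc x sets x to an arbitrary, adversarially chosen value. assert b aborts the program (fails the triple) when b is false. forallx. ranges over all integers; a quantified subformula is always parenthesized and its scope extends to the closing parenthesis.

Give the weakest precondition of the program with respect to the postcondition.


Working backward. After the program, the postcondition cnt + 2*d + 1 != 4 must hold; in canonical form it is cnt + 2*d != 3.
Before cnt := 3*acc - 2: 3*acc + 2*d != 5
Before skip: 3*acc + 2*d != 5
Before d := 2*d + 5: 3*acc + 4*d != -5
Before havoc cnt: 3*acc + 4*d != -5
Before assert 2*cnt + 3 < 9: 2*cnt < 6 && 3*acc + 4*d != -5
Before acc := d - 3: 2*cnt < 6 && 7*d != 4
Answer: WP = 2*cnt < 6 && 7*d != 4


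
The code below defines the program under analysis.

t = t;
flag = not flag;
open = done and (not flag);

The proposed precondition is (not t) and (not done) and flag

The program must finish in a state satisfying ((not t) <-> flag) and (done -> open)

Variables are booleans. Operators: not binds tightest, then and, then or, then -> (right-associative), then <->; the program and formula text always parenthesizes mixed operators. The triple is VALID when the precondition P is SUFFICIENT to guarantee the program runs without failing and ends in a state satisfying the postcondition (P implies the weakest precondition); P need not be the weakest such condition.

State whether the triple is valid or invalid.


Working backward. After the program, ((not t) <-> flag) and (done -> open) must hold.
Before open := done and (not flag): ((not t) <-> flag) and (done -> (done and (not flag)))
Before flag := not flag: ((not t) <-> (not flag)) and (done -> (done and flag))
Before t := t: ((not t) <-> (not flag)) and (done -> (done and flag))
The weakest precondition is ((not t) <-> (not flag)) and (done -> (done and flag)).
Check whether (not t) and (not done) and flag implies it.
Countermodel: at the initial state done = false, flag = true, t = false, the precondition holds but the weakest precondition fails.
Answer: invalid


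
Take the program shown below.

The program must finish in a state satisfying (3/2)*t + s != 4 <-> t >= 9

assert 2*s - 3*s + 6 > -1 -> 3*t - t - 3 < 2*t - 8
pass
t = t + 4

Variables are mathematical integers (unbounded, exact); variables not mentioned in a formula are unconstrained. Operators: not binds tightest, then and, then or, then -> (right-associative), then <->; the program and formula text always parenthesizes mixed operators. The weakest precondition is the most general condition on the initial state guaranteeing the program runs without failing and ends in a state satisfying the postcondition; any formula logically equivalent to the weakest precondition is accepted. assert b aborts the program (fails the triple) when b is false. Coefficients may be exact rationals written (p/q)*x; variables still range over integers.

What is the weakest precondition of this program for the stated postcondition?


Working backward. After the program, the postcondition (3/2)*t + s != 4 <-> t >= 9 must hold; in canonical form it is s + (3/2)*t != 4 <-> t >= 9.
Before t := t + 4: s + (3/2)*t != -2 <-> t >= 5
Before skip: s + (3/2)*t != -2 <-> t >= 5
Before assert 2*s - 3*s + 6 > -1 -> 3*t - t - 3 < 2*t - 8: (not (s < 7)) and (s + (3/2)*t != -2 <-> t >= 5)
Answer: WP = (not (s < 7)) and (s + (3/2)*t != -2 <-> t >= 5)


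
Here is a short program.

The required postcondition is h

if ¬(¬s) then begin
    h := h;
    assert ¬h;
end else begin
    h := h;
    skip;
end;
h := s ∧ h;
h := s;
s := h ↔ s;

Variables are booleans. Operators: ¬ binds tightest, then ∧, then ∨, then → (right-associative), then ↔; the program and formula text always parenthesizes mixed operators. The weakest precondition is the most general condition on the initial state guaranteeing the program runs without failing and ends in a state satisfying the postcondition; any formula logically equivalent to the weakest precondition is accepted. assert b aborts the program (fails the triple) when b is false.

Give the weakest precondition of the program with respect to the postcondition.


Working backward. After the program, h must hold.
Before s := h ↔ s: h
Before h := s: s
Before h := s ∧ h: s
Then branch requires (¬h) ∧ s; else branch requires s.
Before the if: (s → ((¬h) ∧ s)) ∧ ((¬s) → s)
Answer: WP = (s → ((¬h) ∧ s)) ∧ ((¬s) → s)


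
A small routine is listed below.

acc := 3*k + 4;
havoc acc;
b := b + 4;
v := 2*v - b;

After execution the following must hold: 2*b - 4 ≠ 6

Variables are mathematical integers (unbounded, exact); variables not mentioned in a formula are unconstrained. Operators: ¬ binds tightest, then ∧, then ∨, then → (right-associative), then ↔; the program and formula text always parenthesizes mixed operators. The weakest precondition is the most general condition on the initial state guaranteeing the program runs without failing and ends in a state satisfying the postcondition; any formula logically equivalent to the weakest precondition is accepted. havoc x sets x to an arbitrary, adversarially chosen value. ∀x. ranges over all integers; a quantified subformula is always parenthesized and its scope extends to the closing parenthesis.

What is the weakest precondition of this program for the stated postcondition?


Working backward. After the program, the postcondition 2*b - 4 ≠ 6 must hold; in canonical form it is 2*b ≠ 10.
Before v := 2*v - b: 2*b ≠ 10
Before b := b + 4: 2*b ≠ 2
Before havoc acc: 2*b ≠ 2
Before acc := 3*k + 4: 2*b ≠ 2
Answer: WP = 2*b ≠ 2


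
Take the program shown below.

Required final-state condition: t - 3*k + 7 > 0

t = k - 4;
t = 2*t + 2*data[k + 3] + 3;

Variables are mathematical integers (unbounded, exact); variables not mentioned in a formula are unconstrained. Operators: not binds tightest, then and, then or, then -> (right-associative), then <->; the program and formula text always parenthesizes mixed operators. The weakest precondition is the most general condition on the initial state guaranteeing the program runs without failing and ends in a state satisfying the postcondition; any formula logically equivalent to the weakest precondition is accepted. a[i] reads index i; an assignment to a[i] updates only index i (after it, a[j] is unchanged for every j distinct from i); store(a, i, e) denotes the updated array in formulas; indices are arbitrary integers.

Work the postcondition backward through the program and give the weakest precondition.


Working backward. After the program, the postcondition t - 3*k + 7 > 0 must hold; in canonical form it is t > 3*k - 7.
Before t := 2*t + 2*data[k + 3] + 3: 2*data[k + 3] + 2*t > 3*k - 10
Before t := k - 4: 2*data[k + 3] > k - 2
Answer: WP = 2*data[k + 3] > k - 2


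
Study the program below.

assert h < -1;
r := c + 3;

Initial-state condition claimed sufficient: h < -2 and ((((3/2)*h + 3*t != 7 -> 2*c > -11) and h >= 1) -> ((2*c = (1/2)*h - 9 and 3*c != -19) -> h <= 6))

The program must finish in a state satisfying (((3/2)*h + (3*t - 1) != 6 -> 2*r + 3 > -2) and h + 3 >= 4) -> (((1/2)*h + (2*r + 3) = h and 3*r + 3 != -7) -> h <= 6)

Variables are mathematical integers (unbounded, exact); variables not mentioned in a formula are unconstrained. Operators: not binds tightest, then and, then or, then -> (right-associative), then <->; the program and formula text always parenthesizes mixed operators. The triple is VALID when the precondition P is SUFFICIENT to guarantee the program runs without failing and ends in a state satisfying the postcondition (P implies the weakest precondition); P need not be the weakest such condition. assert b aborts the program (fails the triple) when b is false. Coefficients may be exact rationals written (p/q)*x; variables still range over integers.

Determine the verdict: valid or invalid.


Working backward. After the program, the postcondition (((3/2)*h + (3*t - 1) != 6 -> 2*r + 3 > -2) and h + 3 >= 4) -> (((1/2)*h + (2*r + 3) = h and 3*r + 3 != -7) -> h <= 6) must hold; in canonical form it is (((3/2)*h + 3*t != 7 -> 2*r > -5) and h >= 1) -> ((2*r = (1/2)*h - 3 and 3*r != -10) -> h <= 6).
Before r := c + 3: (((3/2)*h + 3*t != 7 -> 2*c > -11) and h >= 1) -> ((2*c = (1/2)*h - 9 and 3*c != -19) -> h <= 6)
Before assert h < -1: h < -1 and ((((3/2)*h + 3*t != 7 -> 2*c > -11) and h >= 1) -> ((2*c = (1/2)*h - 9 and 3*c != -19) -> h <= 6))
The weakest precondition is h < -1 and ((((3/2)*h + 3*t != 7 -> 2*c > -11) and h >= 1) -> ((2*c = (1/2)*h - 9 and 3*c != -19) -> h <= 6)).
Check whether h < -2 and ((((3/2)*h + 3*t != 7 -> 2*c > -11) and h >= 1) -> ((2*c = (1/2)*h - 9 and 3*c != -19) -> h <= 6)) implies it.
Every state satisfying the precondition satisfies the weakest precondition: the implication holds.
Answer: valid


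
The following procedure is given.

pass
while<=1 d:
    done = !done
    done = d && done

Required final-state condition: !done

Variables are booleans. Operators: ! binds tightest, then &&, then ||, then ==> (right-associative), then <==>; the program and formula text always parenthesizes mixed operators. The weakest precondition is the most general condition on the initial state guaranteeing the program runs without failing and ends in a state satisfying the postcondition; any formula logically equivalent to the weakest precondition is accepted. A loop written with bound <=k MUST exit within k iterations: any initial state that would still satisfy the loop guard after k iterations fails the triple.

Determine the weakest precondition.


Working backward. After the program, !done must hold.
Before the loop (bound <=1), unroll the exhaustion recursion (WP_0 = exit-now case; WP_j = one more guarded iteration, up to j = 1):
  WP_0: (!d) && (!done)
  WP_1: (d ==> ((!d) && (!(d && (!done))))) && ((!d) ==> (!done))
So before the loop: (d ==> ((!d) && (!(d && (!done))))) && ((!d) ==> (!done))
Before skip: (d ==> ((!d) && (!(d && (!done))))) && ((!d) ==> (!done))
Answer: WP = (d ==> ((!d) && (!(d && (!done))))) && ((!d) ==> (!done))


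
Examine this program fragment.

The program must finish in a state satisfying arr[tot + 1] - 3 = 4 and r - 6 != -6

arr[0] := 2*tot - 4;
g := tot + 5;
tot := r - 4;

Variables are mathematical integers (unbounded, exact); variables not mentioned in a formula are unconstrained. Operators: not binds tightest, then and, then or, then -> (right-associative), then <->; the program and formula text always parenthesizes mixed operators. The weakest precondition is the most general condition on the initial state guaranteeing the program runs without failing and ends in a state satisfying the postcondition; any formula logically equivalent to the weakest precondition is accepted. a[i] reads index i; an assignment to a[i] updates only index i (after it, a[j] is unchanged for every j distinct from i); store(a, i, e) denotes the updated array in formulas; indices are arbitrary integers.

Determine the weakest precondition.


Working backward. After the program, the postcondition arr[tot + 1] - 3 = 4 and r - 6 != -6 must hold; in canonical form it is arr[tot + 1] = 7 and r != 0.
Before tot := r - 4: arr[r - 3] = 7 and r != 0
Before g := tot + 5: arr[r - 3] = 7 and r != 0
Before arr[0] := 2*tot - 4: store(arr, 0, 2*tot - 4)[r - 3] = 7 and r != 0
Answer: WP = store(arr, 0, 2*tot - 4)[r - 3] = 7 and r != 0


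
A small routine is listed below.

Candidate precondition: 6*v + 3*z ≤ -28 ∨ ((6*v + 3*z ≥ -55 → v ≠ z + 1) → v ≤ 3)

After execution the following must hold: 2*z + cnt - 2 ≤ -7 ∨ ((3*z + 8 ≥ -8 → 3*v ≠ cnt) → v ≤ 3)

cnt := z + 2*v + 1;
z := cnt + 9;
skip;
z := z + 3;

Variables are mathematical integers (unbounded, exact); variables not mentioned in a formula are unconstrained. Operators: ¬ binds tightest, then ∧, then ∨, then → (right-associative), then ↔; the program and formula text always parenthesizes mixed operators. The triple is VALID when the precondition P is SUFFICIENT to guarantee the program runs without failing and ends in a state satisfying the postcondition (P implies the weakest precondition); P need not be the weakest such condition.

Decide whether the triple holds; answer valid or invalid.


Working backward. After the program, the postcondition 2*z + cnt - 2 ≤ -7 ∨ ((3*z + 8 ≥ -8 → 3*v ≠ cnt) → v ≤ 3) must hold; in canonical form it is cnt + 2*z ≤ -5 ∨ ((3*z ≥ -16 → 3*v ≠ cnt) → v ≤ 3).
Before z := z + 3: cnt + 2*z ≤ -11 ∨ ((3*z ≥ -25 → 3*v ≠ cnt) → v ≤ 3)
Before skip: cnt + 2*z ≤ -11 ∨ ((3*z ≥ -25 → 3*v ≠ cnt) → v ≤ 3)
Before z := cnt + 9: 3*cnt ≤ -29 ∨ ((3*cnt ≥ -52 → 3*v ≠ cnt) → v ≤ 3)
Before cnt := z + 2*v + 1: 6*v + 3*z ≤ -32 ∨ ((6*v + 3*z ≥ -55 → v ≠ z + 1) → v ≤ 3)
The weakest precondition is 6*v + 3*z ≤ -32 ∨ ((6*v + 3*z ≥ -55 → v ≠ z + 1) → v ≤ 3).
Check whether 6*v + 3*z ≤ -28 ∨ ((6*v + 3*z ≥ -55 → v ≠ z + 1) → v ≤ 3) implies it.
Countermodel: at the initial state v = 4, z = -18, the precondition holds but the weakest precondition fails.
Answer: invalid
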